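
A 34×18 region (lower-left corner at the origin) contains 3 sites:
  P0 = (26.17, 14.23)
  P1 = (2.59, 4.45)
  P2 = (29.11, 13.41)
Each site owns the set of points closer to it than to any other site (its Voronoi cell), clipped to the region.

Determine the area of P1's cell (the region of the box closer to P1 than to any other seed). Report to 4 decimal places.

1. box [0,34]×[0,18]: [(0, 0) (34, 0) (34, 18) (0, 18)]
2. ⊥bis P1·P0 via (14.38,9.34): [(0, 0) (18.2538, 0) (10.7882, 18) (0, 18)]  |A|=261.3783
3. ⊥bis P1·P2 via (15.85,8.93): [(0, 0) (18.2538, 0) (10.7882, 18) (0, 18)]  |A|=261.3783
4. canonical 4-gon: [(0, 0) (18.2538, 0) (10.7882, 18) (0, 18)]
5. shoelace: 261.3783

Area of P1's cell: 261.3783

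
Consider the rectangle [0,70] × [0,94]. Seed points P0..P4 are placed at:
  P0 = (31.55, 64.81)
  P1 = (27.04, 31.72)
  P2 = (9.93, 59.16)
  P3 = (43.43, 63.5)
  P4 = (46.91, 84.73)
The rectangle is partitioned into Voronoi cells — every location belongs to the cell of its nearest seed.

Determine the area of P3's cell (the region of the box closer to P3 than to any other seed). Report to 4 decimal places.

Area of P3's cell: 1135.8711

1. box [0,70]×[0,94]: [(0, 0) (70, 0) (70, 94) (0, 94)]
2. ⊥bis P3·P0 via (37.49,64.155): [(30.4157, 0) (70, 0) (70, 94) (40.781, 94)]  |A|=3233.7571
3. ⊥bis P3·P1 via (35.235,47.61): [(35.6424, 47.3999) (70, 29.6805) (70, 94) (40.781, 94)]  |A|=1785.7352
4. ⊥bis P3·P2 via (26.68,61.33): [(35.6424, 47.3999) (70, 29.6805) (70, 94) (40.781, 94)]  |A|=1785.7352
5. ⊥bis P3·P4 via (45.17,74.115): [(38.7051, 75.1747) (35.6424, 47.3999) (70, 29.6805) (70, 70.0449)]  |A|=1135.8711
6. canonical 4-gon: [(38.7051, 75.1747) (35.6424, 47.3999) (70, 29.6805) (70, 70.0449)]
7. shoelace: 1135.8711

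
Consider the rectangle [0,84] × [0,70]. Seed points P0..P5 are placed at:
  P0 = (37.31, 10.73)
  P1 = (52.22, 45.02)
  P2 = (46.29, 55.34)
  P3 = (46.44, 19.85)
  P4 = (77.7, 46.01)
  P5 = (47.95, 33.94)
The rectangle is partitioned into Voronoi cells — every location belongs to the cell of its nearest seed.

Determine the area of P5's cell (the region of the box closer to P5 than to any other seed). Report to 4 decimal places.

Area of P5's cell: 694.0829

1. box [0,84]×[0,70]: [(0, 0) (84, 0) (84, 70) (0, 70)]
2. ⊥bis P5·P0 via (42.63,22.335): [(0, 41.8776) (84, 3.37) (84, 70) (0, 70)]  |A|=3979.6002
3. ⊥bis P5·P1 via (50.085,39.48): [(0, 58.7817) (0, 41.8776) (84, 3.37) (84, 26.4099)]  |A|=1677.6466
4. ⊥bis P5·P2 via (47.12,44.64): [(38.4423, 43.9669) (1.6655, 41.1141) (84, 3.37) (84, 26.4099)]  |A|=1336.3151
5. ⊥bis P5·P3 via (47.195,26.895): [(38.4423, 43.9669) (1.6655, 41.1141) (28.2552, 28.9247) (84, 22.9507) (84, 26.4099)]  |A|=790.5556
6. ⊥bis P5·P4 via (62.825,39.975): [(65.4242, 33.5686) (38.4423, 43.9669) (1.6655, 41.1141) (28.2552, 28.9247) (69.0834, 24.5493)]  |A|=694.0829
7. canonical 5-gon: [(65.4242, 33.5686) (38.4423, 43.9669) (1.6655, 41.1141) (28.2552, 28.9247) (69.0834, 24.5493)]
8. shoelace: 694.0829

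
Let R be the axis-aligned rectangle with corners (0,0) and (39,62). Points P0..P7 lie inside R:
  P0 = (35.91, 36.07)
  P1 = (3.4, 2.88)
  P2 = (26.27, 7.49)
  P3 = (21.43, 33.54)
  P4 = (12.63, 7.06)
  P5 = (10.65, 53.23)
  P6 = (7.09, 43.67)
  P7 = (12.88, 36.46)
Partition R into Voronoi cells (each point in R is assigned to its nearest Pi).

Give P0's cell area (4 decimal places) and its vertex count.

1. box [0,39]×[0,62]: [(0, 0) (39, 0) (39, 62) (0, 62)]
2. ⊥bis P0·P1 via (19.655,19.475): [(0, 38.7273) (39, 0.5263) (39, 62) (0, 62)]  |A|=1652.5539
3. ⊥bis P0·P2 via (31.09,21.78): [(0, 38.7273) (10.06, 28.8734) (39, 19.112) (39, 62) (0, 62)]  |A|=1383.6202
4. ⊥bis P0·P3 via (28.67,34.805): [(30.9367, 21.8317) (39, 19.112) (39, 62) (23.9184, 62)]  |A|=475.81
5. ⊥bis P0·P4 via (24.27,21.565): [(30.9367, 21.8317) (39, 19.112) (39, 62) (23.9184, 62)]  |A|=475.81
6. ⊥bis P0·P5 via (23.28,44.65): [(26.1991, 48.9469) (30.9367, 21.8317) (39, 19.112) (39, 62) (35.0665, 62)]  |A|=403.0518
7. ⊥bis P0·P6 via (21.5,39.87): [(26.1991, 48.9469) (30.9367, 21.8317) (39, 19.112) (39, 62) (35.0665, 62)]  |A|=403.0518
8. ⊥bis P0·P7 via (24.395,36.265): [(26.1991, 48.9469) (30.9367, 21.8317) (39, 19.112) (39, 62) (35.0665, 62)]  |A|=403.0518
9. canonical 5-gon: [(26.1991, 48.9469) (30.9367, 21.8317) (39, 19.112) (39, 62) (35.0665, 62)]
10. shoelace: 403.0518

Area of P0's cell: 403.0518 (5 vertices)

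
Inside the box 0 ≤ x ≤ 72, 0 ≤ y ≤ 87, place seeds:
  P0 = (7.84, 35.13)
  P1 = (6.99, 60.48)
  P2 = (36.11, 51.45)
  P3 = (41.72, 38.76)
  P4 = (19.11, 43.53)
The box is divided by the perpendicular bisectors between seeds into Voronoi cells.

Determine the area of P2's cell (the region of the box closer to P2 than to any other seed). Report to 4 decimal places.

Area of P2's cell: 1688.0784

1. box [0,72]×[0,87]: [(0, 0) (72, 0) (72, 87) (0, 87)]
2. ⊥bis P2·P0 via (21.975,43.29): [(0, 81.3558) (46.9659, 0) (72, 0) (72, 87) (0, 87)]  |A|=4353.5266
3. ⊥bis P2·P1 via (21.55,55.965): [(19.1415, 48.1982) (46.9659, 0) (72, 0) (72, 87) (31.1738, 87)]  |A|=3694.7064
4. ⊥bis P2·P3 via (38.915,45.105): [(19.1415, 48.1982) (24.5845, 38.7698) (72, 59.7312) (72, 87) (31.1738, 87)]  |A|=1793.33
5. ⊥bis P2·P4 via (27.61,47.49): [(22.3939, 58.6863) (30.4621, 41.3681) (72, 59.7312) (72, 87) (31.1738, 87)]  |A|=1688.0784
6. canonical 5-gon: [(22.3939, 58.6863) (30.4621, 41.3681) (72, 59.7312) (72, 87) (31.1738, 87)]
7. shoelace: 1688.0784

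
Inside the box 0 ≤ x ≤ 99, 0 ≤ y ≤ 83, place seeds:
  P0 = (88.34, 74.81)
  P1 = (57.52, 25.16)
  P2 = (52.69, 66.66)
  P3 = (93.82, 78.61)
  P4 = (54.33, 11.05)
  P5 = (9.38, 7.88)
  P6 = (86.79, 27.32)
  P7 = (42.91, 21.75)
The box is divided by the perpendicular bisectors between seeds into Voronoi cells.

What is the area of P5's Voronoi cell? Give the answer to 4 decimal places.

Area of P5's cell: 1163.8368

1. box [0,99]×[0,83]: [(0, 0) (99, 0) (99, 83) (0, 83)]
2. ⊥bis P5·P0 via (48.86,41.345): [(0, 0) (83.9059, 0) (13.5514, 83) (0, 83)]  |A|=4044.4751
3. ⊥bis P5·P1 via (33.45,16.52): [(0, 0) (39.3799, 0) (9.5868, 83) (0, 83)]  |A|=2032.1183
4. ⊥bis P5·P2 via (31.035,37.27): [(0, 60.1371) (0, 0) (39.3799, 0) (24.1918, 42.3122)]  |A|=1560.537
5. ⊥bis P5·P3 via (51.6,43.245): [(0, 60.1371) (0, 0) (39.3799, 0) (24.1918, 42.3122)]  |A|=1560.537
6. ⊥bis P5·P4 via (31.855,9.465): [(0, 60.1371) (0, 0) (32.5225, 0) (30.8458, 23.7749) (24.1918, 42.3122)]  |A|=1479.0199
7. ⊥bis P5·P6 via (48.085,17.6): [(0, 60.1371) (0, 0) (32.5225, 0) (30.8458, 23.7749) (24.1918, 42.3122)]  |A|=1479.0199
8. ⊥bis P5·P7 via (26.145,14.815): [(10.6401, 52.2973) (0, 60.1371) (0, 0) (32.2734, 0)]  |A|=1163.8368
9. canonical 4-gon: [(10.6401, 52.2973) (0, 60.1371) (0, 0) (32.2734, 0)]
10. shoelace: 1163.8368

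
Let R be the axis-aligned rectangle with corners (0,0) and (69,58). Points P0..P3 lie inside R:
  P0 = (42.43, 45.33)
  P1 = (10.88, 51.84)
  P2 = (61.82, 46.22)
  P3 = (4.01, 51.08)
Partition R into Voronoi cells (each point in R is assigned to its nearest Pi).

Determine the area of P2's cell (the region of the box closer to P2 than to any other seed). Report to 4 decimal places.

1. box [0,69]×[0,58]: [(0, 0) (69, 0) (69, 58) (0, 58)]
2. ⊥bis P2·P0 via (52.125,45.775): [(54.2261, 0) (69, 0) (69, 58) (51.5639, 58)]  |A|=934.0916
3. ⊥bis P2·P1 via (36.35,49.03): [(54.2261, 0) (69, 0) (69, 58) (51.5639, 58)]  |A|=934.0916
4. ⊥bis P2·P3 via (32.915,48.65): [(54.2261, 0) (69, 0) (69, 58) (51.5639, 58)]  |A|=934.0916
5. canonical 4-gon: [(54.2261, 0) (69, 0) (69, 58) (51.5639, 58)]
6. shoelace: 934.0916

Area of P2's cell: 934.0916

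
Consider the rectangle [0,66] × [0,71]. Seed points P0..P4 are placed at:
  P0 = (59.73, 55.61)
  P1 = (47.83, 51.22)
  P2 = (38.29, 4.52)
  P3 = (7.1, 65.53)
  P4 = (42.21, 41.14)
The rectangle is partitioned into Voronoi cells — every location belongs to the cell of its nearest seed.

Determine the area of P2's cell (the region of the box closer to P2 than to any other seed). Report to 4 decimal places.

Area of P2's cell: 1546.8348

1. box [0,66]×[0,71]: [(0, 0) (66, 0) (66, 71) (0, 71)]
2. ⊥bis P2·P0 via (49.01,30.065): [(0, 50.6321) (0, 0) (66, 0) (66, 22.9351)]  |A|=2427.7191
3. ⊥bis P2·P1 via (43.06,27.87): [(64.8455, 23.4196) (0, 36.6664) (0, 0) (66, 0) (66, 22.9351)]  |A|=1974.912
4. ⊥bis P2·P3 via (22.695,35.025): [(64.8455, 23.4196) (18.5095, 32.8852) (0, 23.4227) (0, 0) (66, 0) (66, 22.9351)]  |A|=1852.3448
5. ⊥bis P2·P4 via (40.25,22.83): [(6.0101, 26.4952) (0, 23.4227) (0, 0) (66, 0) (66, 20.0736)]  |A|=1546.8348
6. canonical 5-gon: [(6.0101, 26.4952) (0, 23.4227) (0, 0) (66, 0) (66, 20.0736)]
7. shoelace: 1546.8348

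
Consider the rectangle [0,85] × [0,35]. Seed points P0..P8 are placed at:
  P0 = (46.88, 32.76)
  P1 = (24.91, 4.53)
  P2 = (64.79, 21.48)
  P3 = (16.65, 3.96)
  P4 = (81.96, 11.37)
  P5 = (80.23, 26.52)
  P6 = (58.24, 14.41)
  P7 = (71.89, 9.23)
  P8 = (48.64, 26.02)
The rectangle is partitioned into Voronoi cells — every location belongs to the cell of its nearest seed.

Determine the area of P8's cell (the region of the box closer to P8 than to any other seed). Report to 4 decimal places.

1. box [0,85]×[0,35]: [(0, 0) (85, 0) (85, 35) (0, 35)]
2. ⊥bis P8·P0 via (47.76,29.39): [(0, 16.9185) (0, 0) (85, 0) (85, 35) (69.2437, 35)]  |A|=2348.9862
3. ⊥bis P8·P1 via (36.775,15.275): [(28.538, 24.3706) (50.6081, 0) (85, 0) (85, 35) (69.2437, 35)]  |A|=1490.9005
4. ⊥bis P8·P2 via (56.715,23.75): [(59.1355, 32.3605) (28.538, 24.3706) (50.1735, 0.48)]  |A|=451.9297
5. ⊥bis P8·P3 via (32.645,14.99): [(59.1355, 32.3605) (28.538, 24.3706) (50.1735, 0.48)]  |A|=451.9297
6. ⊥bis P8·P4 via (65.3,18.695): [(59.1355, 32.3605) (28.538, 24.3706) (50.1735, 0.48)]  |A|=451.9297
7. ⊥bis P8·P5 via (64.435,26.27): [(59.1355, 32.3605) (28.538, 24.3706) (50.1735, 0.48)]  |A|=451.9297
8. ⊥bis P8·P6 via (53.44,20.215): [(56.4121, 22.6726) (59.1355, 32.3605) (28.538, 24.3706) (41.3526, 10.2203)]  |A|=323.6676
9. ⊥bis P8·P7 via (60.265,17.625): [(56.4121, 22.6726) (59.1355, 32.3605) (28.538, 24.3706) (41.3526, 10.2203)]  |A|=323.6676
10. canonical 4-gon: [(56.4121, 22.6726) (59.1355, 32.3605) (28.538, 24.3706) (41.3526, 10.2203)]
11. shoelace: 323.6676

Area of P8's cell: 323.6676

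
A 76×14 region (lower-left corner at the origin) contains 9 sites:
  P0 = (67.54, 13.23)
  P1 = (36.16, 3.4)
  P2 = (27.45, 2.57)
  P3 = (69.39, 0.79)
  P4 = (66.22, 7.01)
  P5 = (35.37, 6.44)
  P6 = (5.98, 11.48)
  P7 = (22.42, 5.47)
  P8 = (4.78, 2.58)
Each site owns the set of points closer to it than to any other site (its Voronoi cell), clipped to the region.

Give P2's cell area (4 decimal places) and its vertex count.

Area of P2's cell: 53.7921 (4 vertices)

1. box [0,76]×[0,14]: [(0, 0) (76, 0) (76, 14) (0, 14)]
2. ⊥bis P2·P0 via (47.495,7.9): [(0, 0) (49.5956, 0) (45.873, 14) (0, 14)]  |A|=668.2804
3. ⊥bis P2·P1 via (31.805,2.985): [(0, 0) (32.0894, 0) (30.7554, 14) (0, 14)]  |A|=439.9136
4. ⊥bis P2·P3 via (48.42,1.68): [(0, 0) (32.0894, 0) (30.7554, 14) (0, 14)]  |A|=439.9136
5. ⊥bis P2·P4 via (46.835,4.79): [(0, 0) (32.0894, 0) (30.7554, 14) (0, 14)]  |A|=439.9136
6. ⊥bis P2·P5 via (31.41,4.505): [(0, 0) (32.0894, 0) (31.7208, 3.869) (26.7704, 14) (0, 14)]  |A|=419.7279
7. ⊥bis P2·P6 via (16.715,7.025): [(13.7996, 0) (32.0894, 0) (31.7208, 3.869) (26.7704, 14) (19.6096, 14)]  |A|=185.8631
8. ⊥bis P2·P7 via (24.935,4.02): [(22.6173, 0) (32.0894, 0) (31.7208, 3.869) (28.5679, 10.3213)]  |A|=53.7921
9. ⊥bis P2·P8 via (16.115,2.575): [(22.6173, 0) (32.0894, 0) (31.7208, 3.869) (28.5679, 10.3213)]  |A|=53.7921
10. canonical 4-gon: [(22.6173, 0) (32.0894, 0) (31.7208, 3.869) (28.5679, 10.3213)]
11. shoelace: 53.7921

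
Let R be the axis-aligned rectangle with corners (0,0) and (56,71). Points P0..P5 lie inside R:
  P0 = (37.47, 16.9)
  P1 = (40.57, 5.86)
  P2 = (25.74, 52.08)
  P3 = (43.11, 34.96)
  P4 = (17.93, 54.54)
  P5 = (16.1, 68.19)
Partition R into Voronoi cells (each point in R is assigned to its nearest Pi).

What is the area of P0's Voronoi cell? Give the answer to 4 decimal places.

Area of P0's cell: 1020.4912

1. box [0,56]×[0,71]: [(0, 0) (56, 0) (56, 71) (0, 71)]
2. ⊥bis P0·P1 via (39.02,11.38): [(0, 0.4233) (56, 16.1479) (56, 71) (0, 71)]  |A|=3512.0055
3. ⊥bis P0·P2 via (31.605,34.49): [(0, 23.952) (0, 0.4233) (56, 16.1479) (56, 42.624)]  |A|=1400.133
4. ⊥bis P0·P3 via (40.29,25.93): [(22.5489, 31.4704) (0, 23.952) (0, 0.4233) (56, 16.1479) (56, 21.0239)]  |A|=1038.8591
5. ⊥bis P0·P4 via (27.7,35.72): [(22.5489, 31.4704) (14.0649, 28.6417) (0, 21.3401) (0, 0.4233) (56, 16.1479) (56, 21.0239)]  |A|=1020.4912
6. ⊥bis P0·P5 via (26.785,42.545): [(22.5489, 31.4704) (14.0649, 28.6417) (0, 21.3401) (0, 0.4233) (56, 16.1479) (56, 21.0239)]  |A|=1020.4912
7. canonical 6-gon: [(22.5489, 31.4704) (14.0649, 28.6417) (0, 21.3401) (0, 0.4233) (56, 16.1479) (56, 21.0239)]
8. shoelace: 1020.4912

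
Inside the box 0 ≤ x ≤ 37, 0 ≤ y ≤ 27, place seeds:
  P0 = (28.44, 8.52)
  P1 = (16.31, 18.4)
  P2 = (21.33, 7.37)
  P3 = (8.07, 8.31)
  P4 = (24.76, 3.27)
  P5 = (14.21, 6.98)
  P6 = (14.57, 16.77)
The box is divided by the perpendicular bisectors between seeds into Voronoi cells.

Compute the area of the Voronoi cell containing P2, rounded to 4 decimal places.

1. box [0,37]×[0,27]: [(0, 0) (37, 0) (37, 27) (0, 27)]
2. ⊥bis P2·P0 via (24.885,7.945): [(0, 0) (26.1701, 0) (21.803, 27) (0, 27)]  |A|=647.6358
3. ⊥bis P2·P1 via (18.82,12.885): [(0, 4.3196) (0, 0) (26.1701, 0) (23.7249, 15.1173)]  |A|=249.0518
4. ⊥bis P2·P3 via (14.7,7.84): [(14.9322, 11.1156) (14.1442, 0) (26.1701, 0) (23.7249, 15.1173)]  |A|=138.1907
5. ⊥bis P2·P4 via (23.045,5.32): [(14.9322, 11.1156) (14.1442, 0) (16.6858, 0) (25.0397, 6.9887) (23.7249, 15.1173)]  |A|=105.0493
6. ⊥bis P2·P5 via (17.77,7.175): [(17.4904, 12.2799) (18.0983, 1.1817) (25.0397, 6.9887) (23.7249, 15.1173)]  |A|=67.4879
7. ⊥bis P2·P6 via (17.95,12.07): [(19.5371, 13.2114) (17.5189, 11.7599) (18.0983, 1.1817) (25.0397, 6.9887) (23.7249, 15.1173)]  |A|=66.9426
8. canonical 5-gon: [(19.5371, 13.2114) (17.5189, 11.7599) (18.0983, 1.1817) (25.0397, 6.9887) (23.7249, 15.1173)]
9. shoelace: 66.9426

Area of P2's cell: 66.9426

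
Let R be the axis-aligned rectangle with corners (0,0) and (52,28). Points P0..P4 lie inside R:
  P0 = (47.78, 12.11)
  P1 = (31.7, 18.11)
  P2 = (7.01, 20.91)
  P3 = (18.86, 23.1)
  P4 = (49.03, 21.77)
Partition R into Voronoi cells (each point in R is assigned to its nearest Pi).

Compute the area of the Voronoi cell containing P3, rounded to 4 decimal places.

1. box [0,52]×[0,28]: [(0, 0) (52, 0) (52, 28) (0, 28)]
2. ⊥bis P3·P0 via (33.32,17.605): [(0, 0) (26.6299, 0) (37.2702, 28) (0, 28)]  |A|=894.6014
3. ⊥bis P3·P1 via (25.28,20.605): [(0, 0) (17.2723, 0) (28.1539, 28) (0, 28)]  |A|=635.9669
4. ⊥bis P3·P2 via (12.935,22.005): [(17.0017, 0) (17.2723, 0) (28.1539, 28) (11.8271, 28)]  |A|=232.3636
5. ⊥bis P3·P4 via (33.945,22.435): [(17.0017, 0) (17.2723, 0) (28.1539, 28) (11.8271, 28)]  |A|=232.3636
6. canonical 4-gon: [(17.0017, 0) (17.2723, 0) (28.1539, 28) (11.8271, 28)]
7. shoelace: 232.3636

Area of P3's cell: 232.3636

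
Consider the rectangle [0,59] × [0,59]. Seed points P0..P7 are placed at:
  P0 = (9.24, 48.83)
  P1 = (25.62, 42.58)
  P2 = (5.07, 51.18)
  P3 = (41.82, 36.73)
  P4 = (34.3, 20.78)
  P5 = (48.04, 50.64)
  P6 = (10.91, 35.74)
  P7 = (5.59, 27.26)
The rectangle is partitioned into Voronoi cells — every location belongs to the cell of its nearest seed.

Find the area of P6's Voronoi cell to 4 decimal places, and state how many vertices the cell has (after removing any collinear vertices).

Area of P6's cell: 239.3690 (6 vertices)

1. box [0,59]×[0,59]: [(0, 0) (59, 0) (59, 59) (0, 59)]
2. ⊥bis P6·P0 via (10.075,42.285): [(0, 40.9996) (0, 0) (59, 0) (59, 48.5268)]  |A|=2641.0293
3. ⊥bis P6·P1 via (18.265,39.16): [(16.4346, 43.0964) (0, 40.9996) (0, 0) (36.474, 0)]  |A|=1122.8553
4. ⊥bis P6·P2 via (7.99,43.46): [(16.4346, 43.0964) (2.2412, 41.2856) (0, 40.4379) (0, 0) (36.474, 0)]  |A|=1122.2258
5. ⊥bis P6·P3 via (26.365,36.235): [(26.8636, 20.668) (16.4346, 43.0964) (2.2412, 41.2856) (0, 40.4379) (0, 0) (27.5256, 0)]  |A|=1029.7525
6. ⊥bis P6·P4 via (22.605,28.26): [(23.0268, 28.9194) (16.4346, 43.0964) (2.2412, 41.2856) (0, 40.4379) (0, 0) (4.5302, 0)]  |A|=660.3276
7. ⊥bis P6·P5 via (29.475,43.19): [(23.0268, 28.9194) (16.4346, 43.0964) (2.2412, 41.2856) (0, 40.4379) (0, 0) (4.5302, 0)]  |A|=660.3276
8. ⊥bis P6·P7 via (8.25,31.5): [(19.9733, 24.1453) (23.0268, 28.9194) (16.4346, 43.0964) (2.2412, 41.2856) (0, 40.4379) (0, 36.6757)]  |A|=239.369
9. canonical 6-gon: [(19.9733, 24.1453) (23.0268, 28.9194) (16.4346, 43.0964) (2.2412, 41.2856) (0, 40.4379) (0, 36.6757)]
10. shoelace: 239.369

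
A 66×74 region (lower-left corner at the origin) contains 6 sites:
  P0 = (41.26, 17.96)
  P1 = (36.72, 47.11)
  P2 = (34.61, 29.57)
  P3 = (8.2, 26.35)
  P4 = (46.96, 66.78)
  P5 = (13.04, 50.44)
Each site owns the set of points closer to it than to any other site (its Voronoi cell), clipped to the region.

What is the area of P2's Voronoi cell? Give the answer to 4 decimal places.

1. box [0,66]×[0,74]: [(0, 0) (66, 0) (66, 74) (0, 74)]
2. ⊥bis P2·P0 via (37.935,23.765): [(0, 2.0365) (66, 39.8401) (66, 74) (0, 74)]  |A|=3502.0709
3. ⊥bis P2·P1 via (35.665,38.34): [(0, 42.6304) (0, 2.0365) (58.5704, 35.5846)]  |A|=1188.7986
4. ⊥bis P2·P3 via (21.405,27.96): [(19.9083, 40.2355) (22.9621, 15.1888) (58.5704, 35.5846)]  |A|=477.0762
5. ⊥bis P2·P4 via (40.785,48.175): [(19.9083, 40.2355) (22.9621, 15.1888) (58.5704, 35.5846)]  |A|=477.0762
6. ⊥bis P2·P5 via (23.825,40.005): [(23.6164, 39.7894) (20.3716, 36.4358) (22.9621, 15.1888) (58.5704, 35.5846)]  |A|=470.1348
7. canonical 4-gon: [(23.6164, 39.7894) (20.3716, 36.4358) (22.9621, 15.1888) (58.5704, 35.5846)]
8. shoelace: 470.1348

Area of P2's cell: 470.1348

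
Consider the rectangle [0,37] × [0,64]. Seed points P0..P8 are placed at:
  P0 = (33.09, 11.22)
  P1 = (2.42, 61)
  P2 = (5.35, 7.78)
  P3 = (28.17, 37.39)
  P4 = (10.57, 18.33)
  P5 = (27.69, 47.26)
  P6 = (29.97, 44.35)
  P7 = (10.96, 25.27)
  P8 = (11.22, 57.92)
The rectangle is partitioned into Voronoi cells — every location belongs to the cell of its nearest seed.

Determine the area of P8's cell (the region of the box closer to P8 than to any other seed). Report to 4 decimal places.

Area of P8's cell: 337.9084

1. box [0,37]×[0,64]: [(0, 0) (37, 0) (37, 64) (0, 64)]
2. ⊥bis P8·P0 via (22.155,34.57): [(0, 24.1946) (37, 41.522) (37, 64) (0, 64)]  |A|=1152.2417
3. ⊥bis P8·P1 via (6.82,59.46): [(0, 39.9743) (0, 24.1946) (37, 41.522) (37, 64) (8.409, 64)]  |A|=1051.2256
4. ⊥bis P8·P2 via (8.285,32.85): [(0, 39.9743) (0, 33.8199) (16.4428, 31.8949) (37, 41.522) (37, 64) (8.409, 64)]  |A|=972.0918
5. ⊥bis P8·P3 via (19.695,47.655): [(0, 39.9743) (0, 33.8199) (2.573, 33.5187) (37, 61.9424) (37, 64) (8.409, 64)]  |A|=537.1332
6. ⊥bis P8·P4 via (10.895,38.125): [(0, 39.9743) (0, 38.3039) (8.2057, 38.1692) (37, 61.9424) (37, 64) (8.409, 64)]  |A|=511.9053
7. ⊥bis P8·P5 via (19.455,52.59): [(0, 39.9743) (0, 38.3039) (8.2057, 38.1692) (12.3198, 41.5658) (26.84, 64) (8.409, 64)]  |A|=372.5481
8. ⊥bis P8·P6 via (20.595,51.135): [(0, 39.9743) (0, 38.3039) (8.2057, 38.1692) (12.3198, 41.5658) (26.84, 64) (8.409, 64)]  |A|=372.5481
9. ⊥bis P8·P7 via (11.09,41.595): [(0.5965, 41.6786) (12.3322, 41.5851) (26.84, 64) (8.409, 64)]  |A|=337.9084
10. canonical 4-gon: [(0.5965, 41.6786) (12.3322, 41.5851) (26.84, 64) (8.409, 64)]
11. shoelace: 337.9084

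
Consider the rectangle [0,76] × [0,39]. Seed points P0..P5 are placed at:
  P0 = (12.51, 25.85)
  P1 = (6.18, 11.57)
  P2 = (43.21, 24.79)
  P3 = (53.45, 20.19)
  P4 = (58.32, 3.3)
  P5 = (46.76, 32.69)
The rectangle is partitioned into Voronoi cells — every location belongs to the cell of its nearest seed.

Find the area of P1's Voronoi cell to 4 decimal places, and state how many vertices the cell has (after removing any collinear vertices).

1. box [0,76]×[0,39]: [(0, 0) (76, 0) (76, 39) (0, 39)]
2. ⊥bis P1·P0 via (9.345,18.71): [(0, 22.8524) (0, 0) (51.5533, 0)]  |A|=589.0595
3. ⊥bis P1·P2 via (24.695,18.18): [(27.3561, 10.7261) (0, 22.8524) (0, 0) (31.1854, 0)]  |A|=479.8253
4. ⊥bis P1·P3 via (29.815,15.88): [(27.3561, 10.7261) (0, 22.8524) (0, 0) (31.1854, 0)]  |A|=479.8253
5. ⊥bis P1·P4 via (32.25,7.435): [(31.106, 0.2224) (27.3561, 10.7261) (0, 22.8524) (0, 0) (31.0707, 0)]  |A|=479.8126
6. ⊥bis P1·P5 via (26.47,22.13): [(31.106, 0.2224) (27.3561, 10.7261) (0, 22.8524) (0, 0) (31.0707, 0)]  |A|=479.8126
7. canonical 5-gon: [(31.106, 0.2224) (27.3561, 10.7261) (0, 22.8524) (0, 0) (31.0707, 0)]
8. shoelace: 479.8126

Area of P1's cell: 479.8126 (5 vertices)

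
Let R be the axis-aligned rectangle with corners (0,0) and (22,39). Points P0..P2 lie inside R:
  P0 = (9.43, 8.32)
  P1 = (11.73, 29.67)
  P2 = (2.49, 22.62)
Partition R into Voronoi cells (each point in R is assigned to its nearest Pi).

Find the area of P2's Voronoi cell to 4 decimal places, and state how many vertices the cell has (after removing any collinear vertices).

1. box [0,22]×[0,39]: [(0, 0) (22, 0) (22, 39) (0, 39)]
2. ⊥bis P2·P0 via (5.96,15.47): [(0, 12.5775) (22, 23.2544) (22, 39) (0, 39)]  |A|=463.8483
3. ⊥bis P2·P1 via (7.11,26.145): [(0, 35.4636) (0, 12.5775) (12.7432, 18.762)]  |A|=145.8207
4. canonical 3-gon: [(0, 35.4636) (0, 12.5775) (12.7432, 18.762)]
5. shoelace: 145.8207

Area of P2's cell: 145.8207 (3 vertices)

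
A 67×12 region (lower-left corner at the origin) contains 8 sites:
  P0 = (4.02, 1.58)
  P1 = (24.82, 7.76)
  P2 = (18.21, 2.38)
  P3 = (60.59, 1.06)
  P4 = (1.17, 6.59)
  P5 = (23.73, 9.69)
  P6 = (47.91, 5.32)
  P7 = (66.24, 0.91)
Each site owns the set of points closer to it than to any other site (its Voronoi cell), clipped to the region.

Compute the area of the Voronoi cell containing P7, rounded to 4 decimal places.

1. box [0,67]×[0,12]: [(0, 0) (67, 0) (67, 12) (0, 12)]
2. ⊥bis P7·P0 via (35.13,1.245): [(35.1166, 0) (67, 0) (67, 12) (35.2458, 12)]  |A|=381.8256
3. ⊥bis P7·P1 via (45.53,4.335): [(44.8131, 0) (67, 0) (67, 12) (46.7976, 12)]  |A|=254.3357
4. ⊥bis P7·P2 via (42.225,1.645): [(44.8131, 0) (67, 0) (67, 12) (46.7976, 12)]  |A|=254.3357
5. ⊥bis P7·P3 via (63.415,0.985): [(63.3888, 0) (67, 0) (67, 12) (63.7074, 12)]  |A|=41.4223
6. ⊥bis P7·P4 via (33.705,3.75): [(63.3888, 0) (67, 0) (67, 12) (63.7074, 12)]  |A|=41.4223
7. ⊥bis P7·P5 via (44.985,5.3): [(63.3888, 0) (67, 0) (67, 12) (63.7074, 12)]  |A|=41.4223
8. ⊥bis P7·P6 via (57.075,3.115): [(63.3888, 0) (67, 0) (67, 12) (63.7074, 12)]  |A|=41.4223
9. canonical 4-gon: [(63.3888, 0) (67, 0) (67, 12) (63.7074, 12)]
10. shoelace: 41.4223

Area of P7's cell: 41.4223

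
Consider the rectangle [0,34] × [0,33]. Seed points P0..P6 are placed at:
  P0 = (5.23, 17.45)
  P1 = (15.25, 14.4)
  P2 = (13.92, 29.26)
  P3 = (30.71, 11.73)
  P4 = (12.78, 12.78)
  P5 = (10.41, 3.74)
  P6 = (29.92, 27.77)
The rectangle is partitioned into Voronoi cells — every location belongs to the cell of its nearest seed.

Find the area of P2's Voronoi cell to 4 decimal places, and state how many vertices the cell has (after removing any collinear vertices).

Area of P2's cell: 192.1009 (5 vertices)

1. box [0,34]×[0,33]: [(0, 0) (34, 0) (34, 33) (0, 33)]
2. ⊥bis P2·P0 via (9.575,23.355): [(0, 30.4004) (34, 5.3827) (34, 33) (0, 33)]  |A|=513.687
3. ⊥bis P2·P1 via (14.585,21.83): [(0, 30.4004) (11.9661, 21.5956) (34, 23.5677) (34, 33) (0, 33)]  |A|=313.3435
4. ⊥bis P2·P3 via (22.315,20.495): [(0, 30.4004) (11.9661, 21.5956) (24.6493, 22.7308) (34, 31.6867) (34, 33) (0, 33)]  |A|=275.3841
5. ⊥bis P2·P4 via (13.35,21.02): [(0, 30.4004) (11.9661, 21.5956) (24.6493, 22.7308) (34, 31.6867) (34, 33) (0, 33)]  |A|=275.3841
6. ⊥bis P2·P5 via (12.165,16.5): [(0, 30.4004) (11.9661, 21.5956) (24.6493, 22.7308) (34, 31.6867) (34, 33) (0, 33)]  |A|=275.3841
7. ⊥bis P2·P6 via (21.92,28.515): [(0, 30.4004) (11.9661, 21.5956) (21.3539, 22.4358) (22.3377, 33) (0, 33)]  |A|=192.1009
8. canonical 5-gon: [(0, 30.4004) (11.9661, 21.5956) (21.3539, 22.4358) (22.3377, 33) (0, 33)]
9. shoelace: 192.1009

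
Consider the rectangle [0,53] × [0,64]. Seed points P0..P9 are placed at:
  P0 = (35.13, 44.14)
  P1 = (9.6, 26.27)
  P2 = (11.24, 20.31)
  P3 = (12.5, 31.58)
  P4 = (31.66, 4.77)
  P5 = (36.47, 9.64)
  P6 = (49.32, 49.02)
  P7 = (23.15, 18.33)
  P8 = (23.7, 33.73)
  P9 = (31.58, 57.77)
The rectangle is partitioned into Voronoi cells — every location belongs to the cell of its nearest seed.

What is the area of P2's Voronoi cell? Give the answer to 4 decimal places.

Area of P2's cell: 360.1151

1. box [0,53]×[0,64]: [(0, 0) (53, 0) (53, 64) (0, 64)]
2. ⊥bis P2·P0 via (23.185,32.225): [(0, 55.4684) (0, 0) (53, 0) (53, 2.3349)]  |A|=1531.7876
3. ⊥bis P2·P1 via (10.42,23.29): [(27.429, 27.9703) (0, 20.4228) (0, 0) (53, 0) (53, 2.3349)]  |A|=1051.1546
4. ⊥bis P2·P3 via (11.87,25.945): [(31.6557, 23.7329) (17.6999, 25.2932) (0, 20.4228) (0, 0) (53, 0) (53, 2.3349)]  |A|=1024.8839
5. ⊥bis P2·P4 via (21.45,12.54): [(30.1004, 23.9068) (17.6999, 25.2932) (0, 20.4228) (0, 0) (11.9068, 0)]  |A|=492.1606
6. ⊥bis P2·P5 via (23.855,14.975): [(24.5453, 16.6074) (27.7438, 24.1703) (17.6999, 25.2932) (0, 20.4228) (0, 0) (11.9068, 0)]  |A|=482.8279
7. ⊥bis P2·P6 via (30.28,34.665): [(24.5453, 16.6074) (27.7438, 24.1703) (17.6999, 25.2932) (0, 20.4228) (0, 0) (11.9068, 0)]  |A|=482.8279
8. ⊥bis P2·P7 via (17.195,19.32): [(14.5635, 3.4909) (18.1791, 25.2396) (17.6999, 25.2932) (0, 20.4228) (0, 0) (11.9068, 0)]  |A|=360.1151
9. ⊥bis P2·P8 via (17.47,27.02): [(14.5635, 3.4909) (18.1791, 25.2396) (17.6999, 25.2932) (0, 20.4228) (0, 0) (11.9068, 0)]  |A|=360.1151
10. ⊥bis P2·P9 via (21.41,39.04): [(14.5635, 3.4909) (18.1791, 25.2396) (17.6999, 25.2932) (0, 20.4228) (0, 0) (11.9068, 0)]  |A|=360.1151
11. canonical 6-gon: [(14.5635, 3.4909) (18.1791, 25.2396) (17.6999, 25.2932) (0, 20.4228) (0, 0) (11.9068, 0)]
12. shoelace: 360.1151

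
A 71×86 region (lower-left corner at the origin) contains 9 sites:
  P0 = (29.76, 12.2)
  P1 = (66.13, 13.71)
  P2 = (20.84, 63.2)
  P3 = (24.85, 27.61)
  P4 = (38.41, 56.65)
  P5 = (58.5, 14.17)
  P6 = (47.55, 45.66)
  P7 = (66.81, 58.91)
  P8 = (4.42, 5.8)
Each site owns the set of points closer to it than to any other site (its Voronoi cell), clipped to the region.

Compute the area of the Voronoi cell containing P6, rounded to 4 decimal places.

1. box [0,71]×[0,86]: [(0, 0) (71, 0) (71, 86) (0, 86)]
2. ⊥bis P6·P0 via (38.655,28.93): [(0, 49.4821) (71, 11.7328) (71, 86) (0, 86)]  |A|=3932.8711
3. ⊥bis P6·P1 via (56.84,29.685): [(0, 49.4821) (47.4765, 24.2398) (71, 37.9195) (71, 86) (0, 86)]  |A|=3624.8695
4. ⊥bis P6·P2 via (34.195,54.43): [(22.9373, 37.2868) (47.4765, 24.2398) (71, 37.9195) (71, 86) (54.9265, 86)]  |A|=1868.2344
5. ⊥bis P6·P3 via (36.2,36.635): [(28.7018, 46.0649) (45.0158, 25.5481) (47.4765, 24.2398) (71, 37.9195) (71, 86) (54.9265, 86)]  |A|=1737.4971
6. ⊥bis P6·P4 via (42.98,51.155): [(31.9491, 41.981) (45.0158, 25.5481) (47.4765, 24.2398) (71, 37.9195) (71, 74.4583)]  |A|=1039.9784
7. ⊥bis P6·P5 via (53.025,29.915): [(31.9491, 41.981) (44.0304, 26.7873) (63.4977, 33.5567) (71, 37.9195) (71, 74.4583)]  |A|=1002.6379
8. ⊥bis P6·P7 via (57.18,52.285): [(52.5067, 59.078) (31.9491, 41.981) (44.0304, 26.7873) (63.4977, 33.5567) (68.1878, 36.2842)]  |A|=619.905
9. ⊥bis P6·P8 via (25.985,25.73): [(52.5067, 59.078) (31.9491, 41.981) (44.0304, 26.7873) (63.4977, 33.5567) (68.1878, 36.2842)]  |A|=619.905
10. canonical 5-gon: [(52.5067, 59.078) (31.9491, 41.981) (44.0304, 26.7873) (63.4977, 33.5567) (68.1878, 36.2842)]
11. shoelace: 619.905

Area of P6's cell: 619.9050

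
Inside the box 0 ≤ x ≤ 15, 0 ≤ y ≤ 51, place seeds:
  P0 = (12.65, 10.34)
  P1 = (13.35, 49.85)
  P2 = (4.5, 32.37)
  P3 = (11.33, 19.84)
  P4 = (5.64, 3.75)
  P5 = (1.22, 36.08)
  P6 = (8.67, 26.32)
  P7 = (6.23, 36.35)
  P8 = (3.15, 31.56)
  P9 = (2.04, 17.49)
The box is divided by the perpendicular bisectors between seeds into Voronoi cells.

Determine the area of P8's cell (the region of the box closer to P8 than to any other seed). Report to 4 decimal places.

Area of P8's cell: 35.9867

1. box [0,15]×[0,51]: [(0, 0) (15, 0) (15, 51) (0, 51)]
2. ⊥bis P8·P0 via (7.9,20.95): [(0, 17.4132) (15, 24.1286) (15, 51) (0, 51)]  |A|=453.4361
3. ⊥bis P8·P1 via (8.25,40.705): [(0, 45.3059) (0, 17.4132) (15, 24.1286) (15, 36.9406)]  |A|=305.2851
4. ⊥bis P8·P2 via (3.825,31.965): [(0, 38.34) (0, 17.4132) (9.8975, 21.8442)]  |A|=103.5608
5. ⊥bis P8·P3 via (7.24,25.7): [(7.4825, 25.8692) (0, 38.34) (0, 20.6468)]  |A|=66.1943
6. ⊥bis P8·P4 via (4.395,17.655): [(7.4825, 25.8692) (0, 38.34) (0, 20.6468)]  |A|=66.1943
7. ⊥bis P8·P5 via (2.185,33.82): [(7.4825, 25.8692) (2.6045, 33.9991) (0, 32.887) (0, 20.6468)]  |A|=59.0931
8. ⊥bis P8·P6 via (5.91,28.94): [(5.7446, 28.7657) (2.6045, 33.9991) (0, 32.887) (0, 22.7142)]  |A|=37.7805
9. ⊥bis P8·P7 via (4.69,33.955): [(5.7446, 28.7657) (2.6045, 33.9991) (0, 32.887) (0, 22.7142)]  |A|=37.7805
10. ⊥bis P8·P9 via (2.595,24.525): [(1.78, 24.5893) (5.7446, 28.7657) (2.6045, 33.9991) (0, 32.887) (0, 24.7297)]  |A|=35.9867
11. canonical 5-gon: [(1.78, 24.5893) (5.7446, 28.7657) (2.6045, 33.9991) (0, 32.887) (0, 24.7297)]
12. shoelace: 35.9867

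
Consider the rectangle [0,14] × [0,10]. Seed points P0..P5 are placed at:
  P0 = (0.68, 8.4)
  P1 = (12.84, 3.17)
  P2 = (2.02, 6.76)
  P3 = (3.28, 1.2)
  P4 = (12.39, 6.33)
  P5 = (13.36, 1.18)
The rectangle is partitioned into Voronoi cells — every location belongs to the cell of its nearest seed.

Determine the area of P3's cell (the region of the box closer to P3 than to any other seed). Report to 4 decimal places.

Area of P3's cell: 33.9299

1. box [0,14]×[0,10]: [(0, 0) (14, 0) (14, 10) (0, 10)]
2. ⊥bis P3·P0 via (1.98,4.8): [(0, 4.085) (0, 0) (14, 0) (14, 9.1406)]  |A|=92.5789
3. ⊥bis P3·P1 via (8.06,2.185): [(7.1374, 6.6624) (0, 4.085) (0, 0) (8.5103, 0)]  |A|=42.9273
4. ⊥bis P3·P2 via (2.65,3.98): [(7.4652, 5.0712) (0, 3.3795) (0, 0) (8.5103, 0)]  |A|=34.193
5. ⊥bis P3·P4 via (7.835,3.765): [(7.6764, 4.0467) (7.1408, 4.9977) (0, 3.3795) (0, 0) (8.5103, 0)]  |A|=34.019
6. ⊥bis P3·P5 via (8.32,1.19): [(8.3195, 0.9258) (7.6764, 4.0467) (7.1408, 4.9977) (0, 3.3795) (0, 0) (8.3176, 0)]  |A|=33.9299
7. canonical 6-gon: [(8.3195, 0.9258) (7.6764, 4.0467) (7.1408, 4.9977) (0, 3.3795) (0, 0) (8.3176, 0)]
8. shoelace: 33.9299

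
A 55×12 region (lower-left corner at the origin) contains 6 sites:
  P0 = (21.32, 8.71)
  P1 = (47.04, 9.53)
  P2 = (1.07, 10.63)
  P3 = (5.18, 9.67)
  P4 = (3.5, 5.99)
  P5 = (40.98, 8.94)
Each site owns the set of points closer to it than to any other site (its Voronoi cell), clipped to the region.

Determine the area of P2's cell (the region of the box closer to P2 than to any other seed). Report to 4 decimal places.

Area of P2's cell: 12.8525

1. box [0,55]×[0,12]: [(0, 0) (55, 0) (55, 12) (0, 12)]
2. ⊥bis P2·P0 via (11.195,9.67): [(0, 0) (10.2781, 0) (11.4159, 12) (0, 12)]  |A|=130.1644
3. ⊥bis P2·P1 via (24.055,10.08): [(0, 0) (10.2781, 0) (11.4159, 12) (0, 12)]  |A|=130.1644
4. ⊥bis P2·P3 via (3.125,10.15): [(0, 0) (0.7542, 0) (3.5571, 12) (0, 12)]  |A|=25.8679
5. ⊥bis P2·P4 via (2.285,8.31): [(0, 7.1133) (2.7524, 8.5548) (3.5571, 12) (0, 12)]  |A|=12.8525
6. ⊥bis P2·P5 via (21.025,9.785): [(0, 7.1133) (2.7524, 8.5548) (3.5571, 12) (0, 12)]  |A|=12.8525
7. canonical 4-gon: [(0, 7.1133) (2.7524, 8.5548) (3.5571, 12) (0, 12)]
8. shoelace: 12.8525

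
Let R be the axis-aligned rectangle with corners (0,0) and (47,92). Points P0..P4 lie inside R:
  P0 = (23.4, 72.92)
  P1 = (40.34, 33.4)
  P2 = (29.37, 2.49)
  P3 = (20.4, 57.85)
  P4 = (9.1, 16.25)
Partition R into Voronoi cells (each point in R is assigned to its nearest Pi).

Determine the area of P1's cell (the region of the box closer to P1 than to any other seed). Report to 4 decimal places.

Area of P1's cell: 770.4484

1. box [0,47]×[0,92]: [(0, 0) (47, 0) (47, 92) (0, 92)]
2. ⊥bis P1·P0 via (31.87,53.16): [(0, 39.4991) (0, 0) (47, 0) (47, 59.6454)]  |A|=2329.8958
3. ⊥bis P1·P2 via (34.855,17.945): [(0, 39.4991) (0, 30.3151) (47, 13.6347) (47, 59.6454)]  |A|=1297.0753
4. ⊥bis P1·P3 via (30.37,45.625): [(8.0808, 27.4472) (47, 13.6347) (47, 59.1875)]  |A|=886.4385
5. ⊥bis P1·P4 via (24.72,24.825): [(18.5799, 36.0097) (26.9585, 20.7475) (47, 13.6347) (47, 59.1875)]  |A|=770.4484
6. canonical 4-gon: [(18.5799, 36.0097) (26.9585, 20.7475) (47, 13.6347) (47, 59.1875)]
7. shoelace: 770.4484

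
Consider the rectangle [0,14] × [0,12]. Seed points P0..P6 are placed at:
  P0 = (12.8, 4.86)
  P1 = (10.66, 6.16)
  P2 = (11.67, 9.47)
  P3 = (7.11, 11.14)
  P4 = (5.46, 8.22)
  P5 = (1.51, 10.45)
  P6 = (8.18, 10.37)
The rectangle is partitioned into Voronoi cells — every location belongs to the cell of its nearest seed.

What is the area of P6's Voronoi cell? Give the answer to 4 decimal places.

Area of P6's cell: 9.9821

1. box [0,14]×[0,12]: [(0, 0) (14, 0) (14, 12) (0, 12)]
2. ⊥bis P6·P0 via (10.49,7.615): [(0, 0) (1.408, 0) (14, 10.558) (14, 12) (0, 12)]  |A|=101.5267
3. ⊥bis P6·P1 via (9.42,8.265): [(0, 2.7159) (14, 10.963) (14, 12) (0, 12)]  |A|=72.2478
4. ⊥bis P6·P2 via (9.925,9.92): [(0, 2.7159) (9.5122, 8.3193) (10.4614, 12) (0, 12)]  |A|=63.4086
5. ⊥bis P6·P3 via (7.645,10.755): [(3.2285, 4.6177) (9.5122, 8.3193) (10.4614, 12) (8.5409, 12)]  |A|=16.8962
6. ⊥bis P6·P4 via (6.82,9.295): [(6.7019, 9.4444) (8.2015, 7.5472) (9.5122, 8.3193) (10.4614, 12) (8.5409, 12)]  |A|=9.9821
7. ⊥bis P6·P5 via (4.845,10.41): [(6.7019, 9.4444) (8.2015, 7.5472) (9.5122, 8.3193) (10.4614, 12) (8.5409, 12)]  |A|=9.9821
8. canonical 5-gon: [(6.7019, 9.4444) (8.2015, 7.5472) (9.5122, 8.3193) (10.4614, 12) (8.5409, 12)]
9. shoelace: 9.9821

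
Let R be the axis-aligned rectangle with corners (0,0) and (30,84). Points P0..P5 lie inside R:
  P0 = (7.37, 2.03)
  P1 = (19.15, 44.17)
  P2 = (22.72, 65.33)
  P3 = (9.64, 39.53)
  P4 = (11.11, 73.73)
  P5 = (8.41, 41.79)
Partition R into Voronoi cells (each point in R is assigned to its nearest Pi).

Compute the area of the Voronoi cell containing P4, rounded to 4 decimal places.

Area of P4's cell: 465.5269

1. box [0,30]×[0,84]: [(0, 0) (30, 0) (30, 84) (0, 84)]
2. ⊥bis P4·P0 via (9.24,37.88): [(0, 38.362) (30, 36.7971) (30, 84) (0, 84)]  |A|=1392.6136
3. ⊥bis P4·P1 via (15.13,58.95): [(0, 54.8348) (30, 62.9945) (30, 84) (0, 84)]  |A|=752.5608
4. ⊥bis P4·P2 via (16.915,69.53): [(0, 54.8348) (7.8221, 56.9623) (27.3843, 84) (0, 84)]  |A|=484.2699
5. ⊥bis P4·P3 via (10.375,56.63): [(0, 57.0759) (7.1154, 56.7701) (7.8221, 56.9623) (27.3843, 84) (0, 84)]  |A|=476.2966
6. ⊥bis P4·P5 via (9.76,57.76): [(0, 58.585) (8.4777, 57.8684) (27.3843, 84) (0, 84)]  |A|=465.5269
7. canonical 4-gon: [(0, 58.585) (8.4777, 57.8684) (27.3843, 84) (0, 84)]
8. shoelace: 465.5269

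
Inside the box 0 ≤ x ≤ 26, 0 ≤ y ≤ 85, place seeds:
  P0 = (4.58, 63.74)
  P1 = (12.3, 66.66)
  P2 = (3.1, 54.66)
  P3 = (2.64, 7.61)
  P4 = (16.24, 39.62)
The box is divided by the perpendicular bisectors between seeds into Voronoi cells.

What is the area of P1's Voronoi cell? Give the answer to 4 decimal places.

1. box [0,26]×[0,85]: [(0, 0) (26, 0) (26, 85) (0, 85)]
2. ⊥bis P1·P0 via (8.44,65.2): [(26, 18.7742) (26, 85) (0.9509, 85)]  |A|=829.4484
3. ⊥bis P1·P2 via (7.7,60.66): [(11.1608, 58.0067) (26, 46.63) (26, 85) (0.9509, 85)]  |A|=622.7693
4. ⊥bis P1·P3 via (7.47,37.135): [(11.1608, 58.0067) (26, 46.63) (26, 85) (0.9509, 85)]  |A|=622.7693
5. ⊥bis P1·P4 via (14.27,53.14): [(11.1608, 58.0067) (16.9915, 53.5365) (26, 54.8492) (26, 85) (0.9509, 85)]  |A|=585.748
6. canonical 5-gon: [(11.1608, 58.0067) (16.9915, 53.5365) (26, 54.8492) (26, 85) (0.9509, 85)]
7. shoelace: 585.748

Area of P1's cell: 585.7480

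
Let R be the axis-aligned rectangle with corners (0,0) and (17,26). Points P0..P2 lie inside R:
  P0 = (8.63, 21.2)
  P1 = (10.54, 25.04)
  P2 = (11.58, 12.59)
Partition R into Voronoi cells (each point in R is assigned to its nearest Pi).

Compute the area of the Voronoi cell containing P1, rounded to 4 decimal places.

1. box [0,17]×[0,26]: [(0, 0) (17, 0) (17, 26) (0, 26)]
2. ⊥bis P1·P0 via (9.585,23.12): [(17, 19.4318) (17, 26) (3.7948, 26)]  |A|=43.367
3. ⊥bis P1·P2 via (11.06,18.815): [(17, 19.4318) (17, 26) (3.7948, 26)]  |A|=43.367
4. canonical 3-gon: [(17, 19.4318) (17, 26) (3.7948, 26)]
5. shoelace: 43.367

Area of P1's cell: 43.3670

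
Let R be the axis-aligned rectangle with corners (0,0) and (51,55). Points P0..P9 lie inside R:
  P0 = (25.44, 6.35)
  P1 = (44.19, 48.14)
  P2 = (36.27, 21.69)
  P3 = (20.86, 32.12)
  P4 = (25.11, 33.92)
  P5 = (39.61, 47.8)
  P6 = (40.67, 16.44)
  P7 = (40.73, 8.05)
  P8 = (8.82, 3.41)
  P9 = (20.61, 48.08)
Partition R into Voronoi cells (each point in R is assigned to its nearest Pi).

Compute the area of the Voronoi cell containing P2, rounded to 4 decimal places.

1. box [0,51]×[0,55]: [(0, 0) (51, 0) (51, 55) (0, 55)]
2. ⊥bis P2·P0 via (30.855,14.02): [(0, 35.8035) (50.7134, 0) (51, 0) (51, 55) (0, 55)]  |A|=1897.1396
3. ⊥bis P2·P1 via (40.23,34.915): [(0, 46.9612) (0, 35.8035) (50.7134, 0) (51, 0) (51, 31.6901)]  |A|=1097.7476
4. ⊥bis P2·P3 via (28.565,26.905): [(35.0386, 36.4695) (23.4043, 19.2802) (50.7134, 0) (51, 0) (51, 31.6901)]  |A|=605.0036
5. ⊥bis P2·P4 via (30.69,27.805): [(38.9136, 35.3092) (26.7258, 24.1876) (23.4043, 19.2802) (50.7134, 0) (51, 0) (51, 31.6901)]  |A|=576.3841
6. ⊥bis P2·P5 via (37.94,34.745): [(42.9291, 34.1068) (38.2517, 34.7051) (26.7258, 24.1876) (23.4043, 19.2802) (50.7134, 0) (51, 0) (51, 31.6901)]  |A|=574.7734
7. ⊥bis P2·P6 via (38.47,19.065): [(42.9291, 34.1068) (38.2517, 34.7051) (26.7258, 24.1876) (23.4043, 19.2802) (31.7209, 13.4086) (51, 29.5663) (51, 31.6901)]  |A|=287.8467
8. ⊥bis P2·P7 via (38.5,14.87): [(42.9291, 34.1068) (38.2517, 34.7051) (26.7258, 24.1876) (23.4043, 19.2802) (31.7209, 13.4086) (51, 29.5663) (51, 31.6901)]  |A|=287.8467
9. ⊥bis P2·P8 via (22.545,12.55): [(42.9291, 34.1068) (38.2517, 34.7051) (26.7258, 24.1876) (23.4043, 19.2802) (31.7209, 13.4086) (51, 29.5663) (51, 31.6901)]  |A|=287.8467
10. ⊥bis P2·P9 via (28.44,34.885): [(42.9291, 34.1068) (38.2517, 34.7051) (26.7258, 24.1876) (23.4043, 19.2802) (31.7209, 13.4086) (51, 29.5663) (51, 31.6901)]  |A|=287.8467
11. canonical 7-gon: [(42.9291, 34.1068) (38.2517, 34.7051) (26.7258, 24.1876) (23.4043, 19.2802) (31.7209, 13.4086) (51, 29.5663) (51, 31.6901)]
12. shoelace: 287.8467

Area of P2's cell: 287.8467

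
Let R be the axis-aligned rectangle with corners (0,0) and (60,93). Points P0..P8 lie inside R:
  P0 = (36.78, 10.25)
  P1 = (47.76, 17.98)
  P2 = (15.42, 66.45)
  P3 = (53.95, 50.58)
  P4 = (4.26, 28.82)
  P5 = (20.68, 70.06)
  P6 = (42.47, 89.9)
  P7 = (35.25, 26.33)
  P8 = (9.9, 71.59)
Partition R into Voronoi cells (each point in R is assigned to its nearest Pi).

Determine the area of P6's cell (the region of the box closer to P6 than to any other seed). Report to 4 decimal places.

Area of P6's cell: 667.6034

1. box [0,60]×[0,93]: [(0, 0) (60, 0) (60, 93) (0, 93)]
2. ⊥bis P6·P0 via (39.625,50.075): [(0, 52.9057) (60, 48.6195) (60, 93) (0, 93)]  |A|=2534.2448
3. ⊥bis P6·P1 via (45.115,53.94): [(0, 52.9057) (15.7533, 51.7803) (60, 55.0349) (60, 93) (0, 93)]  |A|=2392.315
4. ⊥bis P6·P2 via (28.945,78.175): [(49.6645, 54.2746) (60, 55.0349) (60, 93) (16.093, 93)]  |A|=1046.3507
5. ⊥bis P6·P3 via (48.21,70.24): [(38.3257, 67.3542) (60, 73.6822) (60, 93) (16.093, 93)]  |A|=772.3649
6. ⊥bis P6·P4 via (23.365,59.36): [(38.3257, 67.3542) (60, 73.6822) (60, 93) (16.093, 93)]  |A|=772.3649
7. ⊥bis P6·P5 via (31.575,79.98): [(42.0744, 68.4486) (60, 73.6822) (60, 93) (19.7202, 93)]  |A|=667.6034
8. ⊥bis P6·P7 via (38.86,58.115): [(42.0744, 68.4486) (60, 73.6822) (60, 93) (19.7202, 93)]  |A|=667.6034
9. ⊥bis P6·P8 via (26.185,80.745): [(42.0744, 68.4486) (60, 73.6822) (60, 93) (19.7202, 93)]  |A|=667.6034
10. canonical 4-gon: [(42.0744, 68.4486) (60, 73.6822) (60, 93) (19.7202, 93)]
11. shoelace: 667.6034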